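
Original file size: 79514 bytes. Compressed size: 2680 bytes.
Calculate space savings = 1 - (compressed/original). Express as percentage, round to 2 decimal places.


ratio = compressed/original = 2680/79514 = 0.033705
savings = 1 - ratio = 1 - 0.033705 = 0.966295
as a percentage: 0.966295 * 100 = 96.63%

Space savings = 1 - 2680/79514 = 96.63%


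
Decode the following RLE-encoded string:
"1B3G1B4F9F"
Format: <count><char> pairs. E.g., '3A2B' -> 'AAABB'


Expanding each <count><char> pair:
  1B -> 'B'
  3G -> 'GGG'
  1B -> 'B'
  4F -> 'FFFF'
  9F -> 'FFFFFFFFF'

Decoded = BGGGBFFFFFFFFFFFFF


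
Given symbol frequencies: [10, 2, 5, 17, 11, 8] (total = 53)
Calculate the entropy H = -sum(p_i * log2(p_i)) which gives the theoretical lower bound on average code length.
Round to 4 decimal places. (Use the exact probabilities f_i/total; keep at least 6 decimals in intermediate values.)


Per-symbol terms -p_i * log2(p_i) with p_i = f_i/53:
  p = 10/53 = 0.188679: log2(p) = -2.405992, -p*log2(p) = 0.453961
  p = 2/53 = 0.037736: log2(p) = -4.727920, -p*log2(p) = 0.178412
  p = 5/53 = 0.094340: log2(p) = -3.405992, -p*log2(p) = 0.321320
  p = 17/53 = 0.320755: log2(p) = -1.640458, -p*log2(p) = 0.526185
  p = 11/53 = 0.207547: log2(p) = -2.268489, -p*log2(p) = 0.470818
  p = 8/53 = 0.150943: log2(p) = -2.727920, -p*log2(p) = 0.411762
H = 0.453961 + 0.178412 + 0.321320 + 0.526185 + 0.470818 + 0.411762 = 2.362458

H = 2.3625 bits/symbol


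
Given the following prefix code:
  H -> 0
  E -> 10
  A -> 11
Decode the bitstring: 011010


Decoding step by step:
Bits 0 -> H
Bits 11 -> A
Bits 0 -> H
Bits 10 -> E


Decoded message: HAHE


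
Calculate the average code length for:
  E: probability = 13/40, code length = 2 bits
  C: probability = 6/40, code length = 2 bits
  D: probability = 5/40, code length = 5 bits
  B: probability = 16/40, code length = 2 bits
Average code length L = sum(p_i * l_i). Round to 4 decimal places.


Weighted contributions p_i * l_i:
  E: (13/40) * 2 = 26/40
  C: (6/40) * 2 = 12/40
  D: (5/40) * 5 = 25/40
  B: (16/40) * 2 = 32/40
Sum = (26 + 12 + 25 + 32)/40 = 95/40

L = 95/40 = 2.3750 bits/symbol


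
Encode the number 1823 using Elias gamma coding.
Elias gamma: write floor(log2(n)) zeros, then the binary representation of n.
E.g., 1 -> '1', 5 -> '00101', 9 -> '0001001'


num_bits = floor(log2(1823)) + 1 = 11
leading_zeros = num_bits - 1 = 10
binary(1823) = 11100011111

Elias gamma(1823) = '0000000000' + '11100011111' = 000000000011100011111 (21 bits)


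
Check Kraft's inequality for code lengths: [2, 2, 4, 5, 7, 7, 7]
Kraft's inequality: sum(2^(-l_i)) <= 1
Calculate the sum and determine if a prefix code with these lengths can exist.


Sum = 2^(-2) + 2^(-2) + 2^(-4) + 2^(-5) + 2^(-7) + 2^(-7) + 2^(-7)
    = 0.25 + 0.25 + 0.0625 + 0.03125 + 0.0078125 + 0.0078125 + 0.0078125
    = 79/128 = 0.6171875
Since 0.6171875 <= 1, Kraft's inequality IS satisfied.
A prefix code with these lengths CAN exist.

Kraft sum = 0.6171875. Satisfied.


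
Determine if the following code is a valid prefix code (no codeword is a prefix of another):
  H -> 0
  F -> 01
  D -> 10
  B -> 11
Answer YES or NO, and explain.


Checking each pair (does one codeword prefix another?):
  H='0' vs F='01': prefix -- VIOLATION

NO -- this is NOT a valid prefix code. H (0) is a prefix of F (01).


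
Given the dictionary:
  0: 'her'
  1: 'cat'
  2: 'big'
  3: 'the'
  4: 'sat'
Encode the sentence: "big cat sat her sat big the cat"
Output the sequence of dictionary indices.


Look up each word in the dictionary:
  'big' -> 2
  'cat' -> 1
  'sat' -> 4
  'her' -> 0
  'sat' -> 4
  'big' -> 2
  'the' -> 3
  'cat' -> 1

Encoded: [2, 1, 4, 0, 4, 2, 3, 1]


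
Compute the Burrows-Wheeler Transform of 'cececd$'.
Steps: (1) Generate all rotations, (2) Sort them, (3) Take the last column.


Rotations (sorted):
  0: $cececd -> last char: d
  1: cd$cece -> last char: e
  2: cecd$ce -> last char: e
  3: cececd$ -> last char: $
  4: d$cecec -> last char: c
  5: ecd$cec -> last char: c
  6: ececd$c -> last char: c


BWT = dee$ccc


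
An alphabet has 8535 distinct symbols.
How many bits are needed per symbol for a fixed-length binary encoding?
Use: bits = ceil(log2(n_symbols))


log2(8535) = 13.0592
Bracket: 2^13 = 8192 < 8535 <= 2^14 = 16384
So ceil(log2(8535)) = 14

bits = ceil(log2(8535)) = ceil(13.0592) = 14 bits


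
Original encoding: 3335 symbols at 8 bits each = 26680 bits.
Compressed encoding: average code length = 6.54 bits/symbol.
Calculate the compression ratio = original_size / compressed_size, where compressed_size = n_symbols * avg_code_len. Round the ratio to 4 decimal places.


original_size = n_symbols * orig_bits = 3335 * 8 = 26680 bits
compressed_size = n_symbols * avg_code_len = 3335 * 6.54 = 21810.9 bits
ratio = original_size / compressed_size = 26680 / 21810.9 = 1.2232

Compression ratio = 1.2232


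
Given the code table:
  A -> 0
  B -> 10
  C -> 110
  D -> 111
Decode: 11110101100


Decoding:
111 -> D
10 -> B
10 -> B
110 -> C
0 -> A


Result: DBBCA


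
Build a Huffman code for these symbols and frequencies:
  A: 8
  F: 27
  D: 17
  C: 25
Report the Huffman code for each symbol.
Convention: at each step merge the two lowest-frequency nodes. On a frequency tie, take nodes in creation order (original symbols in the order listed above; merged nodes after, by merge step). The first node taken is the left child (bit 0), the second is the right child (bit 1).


Huffman tree construction:
Step 1: Merge A(8) + D(17) = 25
Step 2: Merge C(25) + (A+D)(25) = 50
Step 3: Merge F(27) + (C+(A+D))(50) = 77
Read each symbol's code off the tree from the root (left child = 0, right child = 1).

Codes:
  A: 110 (length 3)
  F: 0 (length 1)
  D: 111 (length 3)
  C: 10 (length 2)
Average code length: 152/77 = 1.9740 bits/symbol


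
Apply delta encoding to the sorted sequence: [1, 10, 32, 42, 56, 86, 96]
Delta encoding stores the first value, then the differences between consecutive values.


First value: 1
Deltas:
  10 - 1 = 9
  32 - 10 = 22
  42 - 32 = 10
  56 - 42 = 14
  86 - 56 = 30
  96 - 86 = 10


Delta encoded: [1, 9, 22, 10, 14, 30, 10]


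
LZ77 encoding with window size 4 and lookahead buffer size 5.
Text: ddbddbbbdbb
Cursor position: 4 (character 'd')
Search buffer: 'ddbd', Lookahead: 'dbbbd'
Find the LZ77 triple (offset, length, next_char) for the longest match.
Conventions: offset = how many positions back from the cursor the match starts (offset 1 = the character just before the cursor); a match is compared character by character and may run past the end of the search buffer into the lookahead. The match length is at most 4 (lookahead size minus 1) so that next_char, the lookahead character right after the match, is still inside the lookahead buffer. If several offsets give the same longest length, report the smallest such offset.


Try each offset into the search buffer:
  offset=1 (pos 3, char 'd'): match length 1
  offset=2 (pos 2, char 'b'): match length 0
  offset=3 (pos 1, char 'd'): match length 2
  offset=4 (pos 0, char 'd'): match length 1
Longest match has length 2 at offset 3.
next_char = character at position 4 + 2 = 6 -> 'b'

Best match: offset=3, length=2 (matching 'db' starting at position 1)
LZ77 triple: (3, 2, 'b')


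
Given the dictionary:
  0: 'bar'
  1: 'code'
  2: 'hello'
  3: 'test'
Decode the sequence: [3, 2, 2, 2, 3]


Look up each index in the dictionary:
  3 -> 'test'
  2 -> 'hello'
  2 -> 'hello'
  2 -> 'hello'
  3 -> 'test'

Decoded: "test hello hello hello test"


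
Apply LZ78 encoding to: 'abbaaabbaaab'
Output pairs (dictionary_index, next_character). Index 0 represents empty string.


LZ78 encoding steps:
Dictionary: {0: ''}
Step 1: w='' (idx 0), next='a' -> output (0, 'a'), add 'a' as idx 1
Step 2: w='' (idx 0), next='b' -> output (0, 'b'), add 'b' as idx 2
Step 3: w='b' (idx 2), next='a' -> output (2, 'a'), add 'ba' as idx 3
Step 4: w='a' (idx 1), next='a' -> output (1, 'a'), add 'aa' as idx 4
Step 5: w='b' (idx 2), next='b' -> output (2, 'b'), add 'bb' as idx 5
Step 6: w='aa' (idx 4), next='a' -> output (4, 'a'), add 'aaa' as idx 6
Step 7: w='b' (idx 2), end of input -> output (2, '')


Encoded: [(0, 'a'), (0, 'b'), (2, 'a'), (1, 'a'), (2, 'b'), (4, 'a'), (2, '')]


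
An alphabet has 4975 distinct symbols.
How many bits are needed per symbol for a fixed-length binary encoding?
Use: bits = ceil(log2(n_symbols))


log2(4975) = 12.2805
Bracket: 2^12 = 4096 < 4975 <= 2^13 = 8192
So ceil(log2(4975)) = 13

bits = ceil(log2(4975)) = ceil(12.2805) = 13 bits


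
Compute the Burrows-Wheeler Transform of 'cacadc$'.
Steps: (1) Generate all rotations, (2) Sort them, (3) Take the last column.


Rotations (sorted):
  0: $cacadc -> last char: c
  1: acadc$c -> last char: c
  2: adc$cac -> last char: c
  3: c$cacad -> last char: d
  4: cacadc$ -> last char: $
  5: cadc$ca -> last char: a
  6: dc$caca -> last char: a


BWT = cccd$aa


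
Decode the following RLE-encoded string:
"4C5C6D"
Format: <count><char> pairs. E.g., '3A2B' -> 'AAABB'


Expanding each <count><char> pair:
  4C -> 'CCCC'
  5C -> 'CCCCC'
  6D -> 'DDDDDD'

Decoded = CCCCCCCCCDDDDDD


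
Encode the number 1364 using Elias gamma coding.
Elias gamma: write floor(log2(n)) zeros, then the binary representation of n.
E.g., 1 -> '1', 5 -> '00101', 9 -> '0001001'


num_bits = floor(log2(1364)) + 1 = 11
leading_zeros = num_bits - 1 = 10
binary(1364) = 10101010100

Elias gamma(1364) = '0000000000' + '10101010100' = 000000000010101010100 (21 bits)


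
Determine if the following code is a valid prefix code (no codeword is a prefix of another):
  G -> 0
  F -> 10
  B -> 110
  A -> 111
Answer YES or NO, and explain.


Checking each pair (does one codeword prefix another?):
  G='0' vs F='10': no prefix
  G='0' vs B='110': no prefix
  G='0' vs A='111': no prefix
  F='10' vs G='0': no prefix
  F='10' vs B='110': no prefix
  F='10' vs A='111': no prefix
  B='110' vs G='0': no prefix
  B='110' vs F='10': no prefix
  B='110' vs A='111': no prefix
  A='111' vs G='0': no prefix
  A='111' vs F='10': no prefix
  A='111' vs B='110': no prefix
No violation found over all pairs.

YES -- this is a valid prefix code. No codeword is a prefix of any other codeword.


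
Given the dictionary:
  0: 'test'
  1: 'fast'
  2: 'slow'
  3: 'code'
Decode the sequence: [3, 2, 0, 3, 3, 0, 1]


Look up each index in the dictionary:
  3 -> 'code'
  2 -> 'slow'
  0 -> 'test'
  3 -> 'code'
  3 -> 'code'
  0 -> 'test'
  1 -> 'fast'

Decoded: "code slow test code code test fast"


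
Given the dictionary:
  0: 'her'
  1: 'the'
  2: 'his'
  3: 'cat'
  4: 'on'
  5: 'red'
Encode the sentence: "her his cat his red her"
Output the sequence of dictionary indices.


Look up each word in the dictionary:
  'her' -> 0
  'his' -> 2
  'cat' -> 3
  'his' -> 2
  'red' -> 5
  'her' -> 0

Encoded: [0, 2, 3, 2, 5, 0]


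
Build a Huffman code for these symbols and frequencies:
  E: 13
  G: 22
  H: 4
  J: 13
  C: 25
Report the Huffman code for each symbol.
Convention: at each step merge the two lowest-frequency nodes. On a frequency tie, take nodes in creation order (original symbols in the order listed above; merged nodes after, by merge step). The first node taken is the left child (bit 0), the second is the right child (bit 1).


Huffman tree construction:
Step 1: Merge H(4) + E(13) = 17
Step 2: Merge J(13) + (H+E)(17) = 30
Step 3: Merge G(22) + C(25) = 47
Step 4: Merge (J+(H+E))(30) + (G+C)(47) = 77
Read each symbol's code off the tree from the root (left child = 0, right child = 1).

Codes:
  E: 011 (length 3)
  G: 10 (length 2)
  H: 010 (length 3)
  J: 00 (length 2)
  C: 11 (length 2)
Average code length: 171/77 = 2.2208 bits/symbol


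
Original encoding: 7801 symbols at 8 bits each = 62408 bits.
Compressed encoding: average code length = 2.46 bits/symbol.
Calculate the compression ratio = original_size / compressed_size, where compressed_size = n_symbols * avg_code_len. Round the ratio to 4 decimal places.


original_size = n_symbols * orig_bits = 7801 * 8 = 62408 bits
compressed_size = n_symbols * avg_code_len = 7801 * 2.46 = 19190.46 bits
ratio = original_size / compressed_size = 62408 / 19190.46 = 3.252

Compression ratio = 3.252


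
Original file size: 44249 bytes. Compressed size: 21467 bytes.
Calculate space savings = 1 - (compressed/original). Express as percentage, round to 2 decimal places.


ratio = compressed/original = 21467/44249 = 0.485141
savings = 1 - ratio = 1 - 0.485141 = 0.514859
as a percentage: 0.514859 * 100 = 51.49%

Space savings = 1 - 21467/44249 = 51.49%


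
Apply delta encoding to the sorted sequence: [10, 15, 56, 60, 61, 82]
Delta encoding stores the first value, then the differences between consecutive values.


First value: 10
Deltas:
  15 - 10 = 5
  56 - 15 = 41
  60 - 56 = 4
  61 - 60 = 1
  82 - 61 = 21


Delta encoded: [10, 5, 41, 4, 1, 21]


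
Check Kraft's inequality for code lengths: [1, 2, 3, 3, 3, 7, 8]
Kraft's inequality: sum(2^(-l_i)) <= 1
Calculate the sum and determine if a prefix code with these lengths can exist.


Sum = 2^(-1) + 2^(-2) + 2^(-3) + 2^(-3) + 2^(-3) + 2^(-7) + 2^(-8)
    = 0.5 + 0.25 + 0.125 + 0.125 + 0.125 + 0.0078125 + 0.00390625
    = 291/256 = 1.13671875
Since 1.13671875 > 1, Kraft's inequality is NOT satisfied.
A prefix code with these lengths CANNOT exist.

Kraft sum = 1.13671875. Not satisfied.


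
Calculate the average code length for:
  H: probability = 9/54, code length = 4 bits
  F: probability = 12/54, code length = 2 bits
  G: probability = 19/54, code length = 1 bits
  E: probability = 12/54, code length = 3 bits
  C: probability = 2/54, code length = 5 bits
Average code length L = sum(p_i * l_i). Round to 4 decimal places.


Weighted contributions p_i * l_i:
  H: (9/54) * 4 = 36/54
  F: (12/54) * 2 = 24/54
  G: (19/54) * 1 = 19/54
  E: (12/54) * 3 = 36/54
  C: (2/54) * 5 = 10/54
Sum = (36 + 24 + 19 + 36 + 10)/54 = 125/54

L = 125/54 = 2.3148 bits/symbol


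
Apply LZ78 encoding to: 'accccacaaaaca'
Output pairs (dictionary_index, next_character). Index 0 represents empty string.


LZ78 encoding steps:
Dictionary: {0: ''}
Step 1: w='' (idx 0), next='a' -> output (0, 'a'), add 'a' as idx 1
Step 2: w='' (idx 0), next='c' -> output (0, 'c'), add 'c' as idx 2
Step 3: w='c' (idx 2), next='c' -> output (2, 'c'), add 'cc' as idx 3
Step 4: w='c' (idx 2), next='a' -> output (2, 'a'), add 'ca' as idx 4
Step 5: w='ca' (idx 4), next='a' -> output (4, 'a'), add 'caa' as idx 5
Step 6: w='a' (idx 1), next='a' -> output (1, 'a'), add 'aa' as idx 6
Step 7: w='ca' (idx 4), end of input -> output (4, '')


Encoded: [(0, 'a'), (0, 'c'), (2, 'c'), (2, 'a'), (4, 'a'), (1, 'a'), (4, '')]


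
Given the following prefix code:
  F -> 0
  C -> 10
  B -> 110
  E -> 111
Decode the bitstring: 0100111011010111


Decoding step by step:
Bits 0 -> F
Bits 10 -> C
Bits 0 -> F
Bits 111 -> E
Bits 0 -> F
Bits 110 -> B
Bits 10 -> C
Bits 111 -> E


Decoded message: FCFEFBCE


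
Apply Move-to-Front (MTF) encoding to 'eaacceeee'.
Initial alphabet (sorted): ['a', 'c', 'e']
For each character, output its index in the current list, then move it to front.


MTF encoding:
'e': index 2 in ['a', 'c', 'e'] -> ['e', 'a', 'c']
'a': index 1 in ['e', 'a', 'c'] -> ['a', 'e', 'c']
'a': index 0 in ['a', 'e', 'c'] -> ['a', 'e', 'c']
'c': index 2 in ['a', 'e', 'c'] -> ['c', 'a', 'e']
'c': index 0 in ['c', 'a', 'e'] -> ['c', 'a', 'e']
'e': index 2 in ['c', 'a', 'e'] -> ['e', 'c', 'a']
'e': index 0 in ['e', 'c', 'a'] -> ['e', 'c', 'a']
'e': index 0 in ['e', 'c', 'a'] -> ['e', 'c', 'a']
'e': index 0 in ['e', 'c', 'a'] -> ['e', 'c', 'a']


Output: [2, 1, 0, 2, 0, 2, 0, 0, 0]


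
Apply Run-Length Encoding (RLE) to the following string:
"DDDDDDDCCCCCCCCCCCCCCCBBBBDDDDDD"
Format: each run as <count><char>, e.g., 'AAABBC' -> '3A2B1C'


Scanning runs left to right:
  i=0: run of 'D' x 7 -> '7D'
  i=7: run of 'C' x 15 -> '15C'
  i=22: run of 'B' x 4 -> '4B'
  i=26: run of 'D' x 6 -> '6D'

RLE = 7D15C4B6D


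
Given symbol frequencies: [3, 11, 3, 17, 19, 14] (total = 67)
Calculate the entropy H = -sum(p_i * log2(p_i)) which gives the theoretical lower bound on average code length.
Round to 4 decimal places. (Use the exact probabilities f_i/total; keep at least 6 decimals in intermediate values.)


Per-symbol terms -p_i * log2(p_i) with p_i = f_i/67:
  p = 3/67 = 0.044776: log2(p) = -4.481127, -p*log2(p) = 0.200647
  p = 11/67 = 0.164179: log2(p) = -2.606658, -p*log2(p) = 0.427959
  p = 3/67 = 0.044776: log2(p) = -4.481127, -p*log2(p) = 0.200647
  p = 17/67 = 0.253731: log2(p) = -1.978626, -p*log2(p) = 0.502040
  p = 19/67 = 0.283582: log2(p) = -1.818162, -p*log2(p) = 0.515598
  p = 14/67 = 0.208955: log2(p) = -2.258734, -p*log2(p) = 0.471974
H = 0.200647 + 0.427959 + 0.200647 + 0.502040 + 0.515598 + 0.471974 = 2.318865

H = 2.3189 bits/symbol


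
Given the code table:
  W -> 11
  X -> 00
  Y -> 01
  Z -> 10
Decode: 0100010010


Decoding:
01 -> Y
00 -> X
01 -> Y
00 -> X
10 -> Z


Result: YXYXZ


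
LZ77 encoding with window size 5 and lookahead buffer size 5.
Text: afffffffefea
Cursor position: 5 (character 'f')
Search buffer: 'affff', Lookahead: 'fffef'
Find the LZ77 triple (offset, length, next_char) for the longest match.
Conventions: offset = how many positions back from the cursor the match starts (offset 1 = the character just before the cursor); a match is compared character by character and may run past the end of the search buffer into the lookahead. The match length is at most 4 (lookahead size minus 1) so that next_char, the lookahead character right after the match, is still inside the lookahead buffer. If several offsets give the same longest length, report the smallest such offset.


Try each offset into the search buffer:
  offset=1 (pos 4, char 'f'): match length 3
  offset=2 (pos 3, char 'f'): match length 3
  offset=3 (pos 2, char 'f'): match length 3
  offset=4 (pos 1, char 'f'): match length 3
  offset=5 (pos 0, char 'a'): match length 0
Longest match has length 3, found at offsets 1, 2, 3, 4; take the smallest, offset 1.
next_char = character at position 5 + 3 = 8 -> 'e'

Best match: offset=1, length=3 (matching 'fff' starting at position 4)
LZ77 triple: (1, 3, 'e')


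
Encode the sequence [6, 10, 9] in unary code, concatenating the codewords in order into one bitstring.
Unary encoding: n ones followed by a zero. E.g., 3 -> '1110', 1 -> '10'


Encode each number as n ones followed by a terminating 0:
  6 -> 1111110 (7 bits)
  10 -> 11111111110 (11 bits)
  9 -> 1111111110 (10 bits)
Total length = 7 + 11 + 10 = 28 bits.

Unary([6, 10, 9]) = 1111110111111111101111111110 (28 bits)


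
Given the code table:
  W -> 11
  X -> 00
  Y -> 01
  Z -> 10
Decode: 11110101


Decoding:
11 -> W
11 -> W
01 -> Y
01 -> Y


Result: WWYY


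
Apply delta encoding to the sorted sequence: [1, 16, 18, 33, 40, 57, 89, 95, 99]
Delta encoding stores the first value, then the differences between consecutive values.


First value: 1
Deltas:
  16 - 1 = 15
  18 - 16 = 2
  33 - 18 = 15
  40 - 33 = 7
  57 - 40 = 17
  89 - 57 = 32
  95 - 89 = 6
  99 - 95 = 4


Delta encoded: [1, 15, 2, 15, 7, 17, 32, 6, 4]


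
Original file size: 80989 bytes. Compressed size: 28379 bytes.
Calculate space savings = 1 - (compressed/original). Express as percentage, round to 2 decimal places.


ratio = compressed/original = 28379/80989 = 0.350406
savings = 1 - ratio = 1 - 0.350406 = 0.649594
as a percentage: 0.649594 * 100 = 64.96%

Space savings = 1 - 28379/80989 = 64.96%


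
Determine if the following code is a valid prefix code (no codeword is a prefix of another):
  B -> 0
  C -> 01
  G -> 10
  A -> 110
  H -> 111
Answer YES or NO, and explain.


Checking each pair (does one codeword prefix another?):
  B='0' vs C='01': prefix -- VIOLATION

NO -- this is NOT a valid prefix code. B (0) is a prefix of C (01).


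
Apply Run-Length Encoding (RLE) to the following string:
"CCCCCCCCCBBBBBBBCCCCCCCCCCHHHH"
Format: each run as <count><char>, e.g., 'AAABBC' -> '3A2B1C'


Scanning runs left to right:
  i=0: run of 'C' x 9 -> '9C'
  i=9: run of 'B' x 7 -> '7B'
  i=16: run of 'C' x 10 -> '10C'
  i=26: run of 'H' x 4 -> '4H'

RLE = 9C7B10C4H


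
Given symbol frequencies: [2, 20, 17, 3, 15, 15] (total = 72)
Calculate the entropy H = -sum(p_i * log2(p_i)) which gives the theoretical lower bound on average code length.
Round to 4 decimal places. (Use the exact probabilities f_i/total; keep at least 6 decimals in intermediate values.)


Per-symbol terms -p_i * log2(p_i) with p_i = f_i/72:
  p = 2/72 = 0.027778: log2(p) = -5.169925, -p*log2(p) = 0.143609
  p = 20/72 = 0.277778: log2(p) = -1.847997, -p*log2(p) = 0.513332
  p = 17/72 = 0.236111: log2(p) = -2.082462, -p*log2(p) = 0.491692
  p = 3/72 = 0.041667: log2(p) = -4.584963, -p*log2(p) = 0.191040
  p = 15/72 = 0.208333: log2(p) = -2.263034, -p*log2(p) = 0.471466
  p = 15/72 = 0.208333: log2(p) = -2.263034, -p*log2(p) = 0.471466
H = 0.143609 + 0.513332 + 0.491692 + 0.191040 + 0.471466 + 0.471466 = 2.282605

H = 2.2826 bits/symbol


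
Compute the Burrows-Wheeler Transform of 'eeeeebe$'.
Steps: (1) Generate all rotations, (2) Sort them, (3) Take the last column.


Rotations (sorted):
  0: $eeeeebe -> last char: e
  1: be$eeeee -> last char: e
  2: e$eeeeeb -> last char: b
  3: ebe$eeee -> last char: e
  4: eebe$eee -> last char: e
  5: eeebe$ee -> last char: e
  6: eeeebe$e -> last char: e
  7: eeeeebe$ -> last char: $


BWT = eebeeee$


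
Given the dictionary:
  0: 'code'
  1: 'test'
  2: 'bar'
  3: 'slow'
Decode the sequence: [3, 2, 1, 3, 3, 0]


Look up each index in the dictionary:
  3 -> 'slow'
  2 -> 'bar'
  1 -> 'test'
  3 -> 'slow'
  3 -> 'slow'
  0 -> 'code'

Decoded: "slow bar test slow slow code"


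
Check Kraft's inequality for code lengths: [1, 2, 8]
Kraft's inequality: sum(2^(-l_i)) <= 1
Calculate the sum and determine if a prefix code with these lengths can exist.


Sum = 2^(-1) + 2^(-2) + 2^(-8)
    = 0.5 + 0.25 + 0.00390625
    = 193/256 = 0.75390625
Since 0.75390625 <= 1, Kraft's inequality IS satisfied.
A prefix code with these lengths CAN exist.

Kraft sum = 0.75390625. Satisfied.


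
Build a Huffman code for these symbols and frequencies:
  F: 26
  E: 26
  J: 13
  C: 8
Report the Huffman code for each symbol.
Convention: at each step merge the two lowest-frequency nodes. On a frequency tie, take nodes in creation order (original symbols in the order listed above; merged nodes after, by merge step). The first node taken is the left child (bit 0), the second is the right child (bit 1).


Huffman tree construction:
Step 1: Merge C(8) + J(13) = 21
Step 2: Merge (C+J)(21) + F(26) = 47
Step 3: Merge E(26) + ((C+J)+F)(47) = 73
Read each symbol's code off the tree from the root (left child = 0, right child = 1).

Codes:
  F: 11 (length 2)
  E: 0 (length 1)
  J: 101 (length 3)
  C: 100 (length 3)
Average code length: 141/73 = 1.9315 bits/symbol


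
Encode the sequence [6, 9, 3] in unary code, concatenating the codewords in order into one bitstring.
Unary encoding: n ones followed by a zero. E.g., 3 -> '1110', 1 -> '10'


Encode each number as n ones followed by a terminating 0:
  6 -> 1111110 (7 bits)
  9 -> 1111111110 (10 bits)
  3 -> 1110 (4 bits)
Total length = 7 + 10 + 4 = 21 bits.

Unary([6, 9, 3]) = 111111011111111101110 (21 bits)


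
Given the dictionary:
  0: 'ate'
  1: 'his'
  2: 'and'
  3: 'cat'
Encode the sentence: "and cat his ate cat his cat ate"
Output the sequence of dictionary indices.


Look up each word in the dictionary:
  'and' -> 2
  'cat' -> 3
  'his' -> 1
  'ate' -> 0
  'cat' -> 3
  'his' -> 1
  'cat' -> 3
  'ate' -> 0

Encoded: [2, 3, 1, 0, 3, 1, 3, 0]


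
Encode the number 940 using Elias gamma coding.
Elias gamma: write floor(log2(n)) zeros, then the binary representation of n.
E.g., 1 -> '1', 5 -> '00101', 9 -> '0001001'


num_bits = floor(log2(940)) + 1 = 10
leading_zeros = num_bits - 1 = 9
binary(940) = 1110101100

Elias gamma(940) = '000000000' + '1110101100' = 0000000001110101100 (19 bits)


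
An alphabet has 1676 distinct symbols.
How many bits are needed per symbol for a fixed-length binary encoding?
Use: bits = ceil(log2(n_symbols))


log2(1676) = 10.7108
Bracket: 2^10 = 1024 < 1676 <= 2^11 = 2048
So ceil(log2(1676)) = 11

bits = ceil(log2(1676)) = ceil(10.7108) = 11 bits


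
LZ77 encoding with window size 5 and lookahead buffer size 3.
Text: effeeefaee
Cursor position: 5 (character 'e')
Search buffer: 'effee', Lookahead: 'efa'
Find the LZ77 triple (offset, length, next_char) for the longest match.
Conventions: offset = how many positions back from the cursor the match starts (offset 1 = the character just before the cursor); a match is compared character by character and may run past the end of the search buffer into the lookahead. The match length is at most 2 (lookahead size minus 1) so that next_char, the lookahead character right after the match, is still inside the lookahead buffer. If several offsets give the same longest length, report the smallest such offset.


Try each offset into the search buffer:
  offset=1 (pos 4, char 'e'): match length 1
  offset=2 (pos 3, char 'e'): match length 1
  offset=3 (pos 2, char 'f'): match length 0
  offset=4 (pos 1, char 'f'): match length 0
  offset=5 (pos 0, char 'e'): match length 2
Longest match has length 2 at offset 5.
next_char = character at position 5 + 2 = 7 -> 'a'

Best match: offset=5, length=2 (matching 'ef' starting at position 0)
LZ77 triple: (5, 2, 'a')


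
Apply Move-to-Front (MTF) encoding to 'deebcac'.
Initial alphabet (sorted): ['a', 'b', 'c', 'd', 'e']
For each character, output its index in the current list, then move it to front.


MTF encoding:
'd': index 3 in ['a', 'b', 'c', 'd', 'e'] -> ['d', 'a', 'b', 'c', 'e']
'e': index 4 in ['d', 'a', 'b', 'c', 'e'] -> ['e', 'd', 'a', 'b', 'c']
'e': index 0 in ['e', 'd', 'a', 'b', 'c'] -> ['e', 'd', 'a', 'b', 'c']
'b': index 3 in ['e', 'd', 'a', 'b', 'c'] -> ['b', 'e', 'd', 'a', 'c']
'c': index 4 in ['b', 'e', 'd', 'a', 'c'] -> ['c', 'b', 'e', 'd', 'a']
'a': index 4 in ['c', 'b', 'e', 'd', 'a'] -> ['a', 'c', 'b', 'e', 'd']
'c': index 1 in ['a', 'c', 'b', 'e', 'd'] -> ['c', 'a', 'b', 'e', 'd']


Output: [3, 4, 0, 3, 4, 4, 1]


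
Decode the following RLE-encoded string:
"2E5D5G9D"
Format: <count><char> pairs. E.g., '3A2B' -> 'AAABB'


Expanding each <count><char> pair:
  2E -> 'EE'
  5D -> 'DDDDD'
  5G -> 'GGGGG'
  9D -> 'DDDDDDDDD'

Decoded = EEDDDDDGGGGGDDDDDDDDD


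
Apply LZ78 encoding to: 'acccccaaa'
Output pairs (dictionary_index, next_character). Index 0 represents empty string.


LZ78 encoding steps:
Dictionary: {0: ''}
Step 1: w='' (idx 0), next='a' -> output (0, 'a'), add 'a' as idx 1
Step 2: w='' (idx 0), next='c' -> output (0, 'c'), add 'c' as idx 2
Step 3: w='c' (idx 2), next='c' -> output (2, 'c'), add 'cc' as idx 3
Step 4: w='cc' (idx 3), next='a' -> output (3, 'a'), add 'cca' as idx 4
Step 5: w='a' (idx 1), next='a' -> output (1, 'a'), add 'aa' as idx 5


Encoded: [(0, 'a'), (0, 'c'), (2, 'c'), (3, 'a'), (1, 'a')]


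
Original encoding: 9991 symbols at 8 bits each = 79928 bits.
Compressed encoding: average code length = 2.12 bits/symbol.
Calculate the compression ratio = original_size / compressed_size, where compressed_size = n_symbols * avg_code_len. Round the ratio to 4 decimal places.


original_size = n_symbols * orig_bits = 9991 * 8 = 79928 bits
compressed_size = n_symbols * avg_code_len = 9991 * 2.12 = 21180.92 bits
ratio = original_size / compressed_size = 79928 / 21180.92 = 3.7736

Compression ratio = 3.7736


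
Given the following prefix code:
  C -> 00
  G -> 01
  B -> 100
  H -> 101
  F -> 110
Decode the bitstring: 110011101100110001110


Decoding step by step:
Bits 110 -> F
Bits 01 -> G
Bits 110 -> F
Bits 110 -> F
Bits 01 -> G
Bits 100 -> B
Bits 01 -> G
Bits 110 -> F


Decoded message: FGFFGBGF


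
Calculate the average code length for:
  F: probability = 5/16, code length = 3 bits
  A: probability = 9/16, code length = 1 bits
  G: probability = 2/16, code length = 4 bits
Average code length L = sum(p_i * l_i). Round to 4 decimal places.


Weighted contributions p_i * l_i:
  F: (5/16) * 3 = 15/16
  A: (9/16) * 1 = 9/16
  G: (2/16) * 4 = 8/16
Sum = (15 + 9 + 8)/16 = 32/16

L = 32/16 = 2.0000 bits/symbol


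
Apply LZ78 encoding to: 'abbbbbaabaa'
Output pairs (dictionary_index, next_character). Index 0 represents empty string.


LZ78 encoding steps:
Dictionary: {0: ''}
Step 1: w='' (idx 0), next='a' -> output (0, 'a'), add 'a' as idx 1
Step 2: w='' (idx 0), next='b' -> output (0, 'b'), add 'b' as idx 2
Step 3: w='b' (idx 2), next='b' -> output (2, 'b'), add 'bb' as idx 3
Step 4: w='bb' (idx 3), next='a' -> output (3, 'a'), add 'bba' as idx 4
Step 5: w='a' (idx 1), next='b' -> output (1, 'b'), add 'ab' as idx 5
Step 6: w='a' (idx 1), next='a' -> output (1, 'a'), add 'aa' as idx 6


Encoded: [(0, 'a'), (0, 'b'), (2, 'b'), (3, 'a'), (1, 'b'), (1, 'a')]


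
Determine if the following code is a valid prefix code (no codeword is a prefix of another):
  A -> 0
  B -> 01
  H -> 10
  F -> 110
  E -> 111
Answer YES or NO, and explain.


Checking each pair (does one codeword prefix another?):
  A='0' vs B='01': prefix -- VIOLATION

NO -- this is NOT a valid prefix code. A (0) is a prefix of B (01).


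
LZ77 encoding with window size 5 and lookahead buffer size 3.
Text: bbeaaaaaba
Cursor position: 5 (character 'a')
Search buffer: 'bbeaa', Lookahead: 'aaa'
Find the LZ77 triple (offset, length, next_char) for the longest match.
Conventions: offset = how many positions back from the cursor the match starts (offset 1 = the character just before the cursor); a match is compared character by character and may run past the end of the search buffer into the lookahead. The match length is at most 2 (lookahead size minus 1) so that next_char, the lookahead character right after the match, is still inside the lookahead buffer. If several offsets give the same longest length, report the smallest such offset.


Try each offset into the search buffer:
  offset=1 (pos 4, char 'a'): match length 2
  offset=2 (pos 3, char 'a'): match length 2
  offset=3 (pos 2, char 'e'): match length 0
  offset=4 (pos 1, char 'b'): match length 0
  offset=5 (pos 0, char 'b'): match length 0
Longest match has length 2, found at offsets 1, 2; take the smallest, offset 1.
next_char = character at position 5 + 2 = 7 -> 'a'

Best match: offset=1, length=2 (matching 'aa' starting at position 4)
LZ77 triple: (1, 2, 'a')


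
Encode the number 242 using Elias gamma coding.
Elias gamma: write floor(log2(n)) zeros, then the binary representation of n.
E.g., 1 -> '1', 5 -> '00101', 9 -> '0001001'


num_bits = floor(log2(242)) + 1 = 8
leading_zeros = num_bits - 1 = 7
binary(242) = 11110010

Elias gamma(242) = '0000000' + '11110010' = 000000011110010 (15 bits)


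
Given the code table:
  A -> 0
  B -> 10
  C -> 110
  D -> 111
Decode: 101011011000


Decoding:
10 -> B
10 -> B
110 -> C
110 -> C
0 -> A
0 -> A


Result: BBCCAA


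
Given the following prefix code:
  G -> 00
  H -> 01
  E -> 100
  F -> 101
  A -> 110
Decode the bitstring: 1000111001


Decoding step by step:
Bits 100 -> E
Bits 01 -> H
Bits 110 -> A
Bits 01 -> H


Decoded message: EHAH


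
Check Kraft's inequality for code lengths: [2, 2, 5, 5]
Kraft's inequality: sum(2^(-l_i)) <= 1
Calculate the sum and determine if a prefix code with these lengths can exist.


Sum = 2^(-2) + 2^(-2) + 2^(-5) + 2^(-5)
    = 0.25 + 0.25 + 0.03125 + 0.03125
    = 18/32 = 0.5625
Since 0.5625 <= 1, Kraft's inequality IS satisfied.
A prefix code with these lengths CAN exist.

Kraft sum = 0.5625. Satisfied.


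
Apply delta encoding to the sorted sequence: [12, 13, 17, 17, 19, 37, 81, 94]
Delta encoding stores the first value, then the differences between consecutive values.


First value: 12
Deltas:
  13 - 12 = 1
  17 - 13 = 4
  17 - 17 = 0
  19 - 17 = 2
  37 - 19 = 18
  81 - 37 = 44
  94 - 81 = 13


Delta encoded: [12, 1, 4, 0, 2, 18, 44, 13]


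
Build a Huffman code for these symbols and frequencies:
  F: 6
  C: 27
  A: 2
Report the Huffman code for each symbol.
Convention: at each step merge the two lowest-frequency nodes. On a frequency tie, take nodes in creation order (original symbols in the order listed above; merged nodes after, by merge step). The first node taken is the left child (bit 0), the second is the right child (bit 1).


Huffman tree construction:
Step 1: Merge A(2) + F(6) = 8
Step 2: Merge (A+F)(8) + C(27) = 35
Read each symbol's code off the tree from the root (left child = 0, right child = 1).

Codes:
  F: 01 (length 2)
  C: 1 (length 1)
  A: 00 (length 2)
Average code length: 43/35 = 1.2286 bits/symbol


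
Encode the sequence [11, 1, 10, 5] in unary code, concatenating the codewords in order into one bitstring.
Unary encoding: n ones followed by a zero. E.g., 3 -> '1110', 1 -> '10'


Encode each number as n ones followed by a terminating 0:
  11 -> 111111111110 (12 bits)
  1 -> 10 (2 bits)
  10 -> 11111111110 (11 bits)
  5 -> 111110 (6 bits)
Total length = 12 + 2 + 11 + 6 = 31 bits.

Unary([11, 1, 10, 5]) = 1111111111101011111111110111110 (31 bits)


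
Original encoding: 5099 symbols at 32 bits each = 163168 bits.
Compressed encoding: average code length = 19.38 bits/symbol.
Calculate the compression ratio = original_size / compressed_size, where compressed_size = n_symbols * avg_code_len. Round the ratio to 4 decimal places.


original_size = n_symbols * orig_bits = 5099 * 32 = 163168 bits
compressed_size = n_symbols * avg_code_len = 5099 * 19.38 = 98818.62 bits
ratio = original_size / compressed_size = 163168 / 98818.62 = 1.6512

Compression ratio = 1.6512


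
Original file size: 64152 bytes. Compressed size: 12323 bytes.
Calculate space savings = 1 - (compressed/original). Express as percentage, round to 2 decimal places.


ratio = compressed/original = 12323/64152 = 0.192091
savings = 1 - ratio = 1 - 0.192091 = 0.807909
as a percentage: 0.807909 * 100 = 80.79%

Space savings = 1 - 12323/64152 = 80.79%


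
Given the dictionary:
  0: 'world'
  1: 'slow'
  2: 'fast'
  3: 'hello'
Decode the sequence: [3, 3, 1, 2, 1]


Look up each index in the dictionary:
  3 -> 'hello'
  3 -> 'hello'
  1 -> 'slow'
  2 -> 'fast'
  1 -> 'slow'

Decoded: "hello hello slow fast slow"


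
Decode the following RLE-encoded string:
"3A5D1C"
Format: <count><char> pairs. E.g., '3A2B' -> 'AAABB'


Expanding each <count><char> pair:
  3A -> 'AAA'
  5D -> 'DDDDD'
  1C -> 'C'

Decoded = AAADDDDDC


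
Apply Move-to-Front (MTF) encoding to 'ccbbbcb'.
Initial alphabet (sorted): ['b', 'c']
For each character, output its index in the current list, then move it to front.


MTF encoding:
'c': index 1 in ['b', 'c'] -> ['c', 'b']
'c': index 0 in ['c', 'b'] -> ['c', 'b']
'b': index 1 in ['c', 'b'] -> ['b', 'c']
'b': index 0 in ['b', 'c'] -> ['b', 'c']
'b': index 0 in ['b', 'c'] -> ['b', 'c']
'c': index 1 in ['b', 'c'] -> ['c', 'b']
'b': index 1 in ['c', 'b'] -> ['b', 'c']


Output: [1, 0, 1, 0, 0, 1, 1]


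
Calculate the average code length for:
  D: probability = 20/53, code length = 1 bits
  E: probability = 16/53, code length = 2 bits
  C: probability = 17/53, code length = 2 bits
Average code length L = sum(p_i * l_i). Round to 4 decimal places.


Weighted contributions p_i * l_i:
  D: (20/53) * 1 = 20/53
  E: (16/53) * 2 = 32/53
  C: (17/53) * 2 = 34/53
Sum = (20 + 32 + 34)/53 = 86/53

L = 86/53 = 1.6226 bits/symbol


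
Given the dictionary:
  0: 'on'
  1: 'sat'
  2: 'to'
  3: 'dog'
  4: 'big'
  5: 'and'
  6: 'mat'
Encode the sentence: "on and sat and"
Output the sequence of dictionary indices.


Look up each word in the dictionary:
  'on' -> 0
  'and' -> 5
  'sat' -> 1
  'and' -> 5

Encoded: [0, 5, 1, 5]


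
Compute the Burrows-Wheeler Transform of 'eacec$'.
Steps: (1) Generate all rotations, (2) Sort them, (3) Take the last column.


Rotations (sorted):
  0: $eacec -> last char: c
  1: acec$e -> last char: e
  2: c$eace -> last char: e
  3: cec$ea -> last char: a
  4: eacec$ -> last char: $
  5: ec$eac -> last char: c


BWT = ceea$c


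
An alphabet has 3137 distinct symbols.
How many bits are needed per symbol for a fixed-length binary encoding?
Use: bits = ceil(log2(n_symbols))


log2(3137) = 11.6152
Bracket: 2^11 = 2048 < 3137 <= 2^12 = 4096
So ceil(log2(3137)) = 12

bits = ceil(log2(3137)) = ceil(11.6152) = 12 bits


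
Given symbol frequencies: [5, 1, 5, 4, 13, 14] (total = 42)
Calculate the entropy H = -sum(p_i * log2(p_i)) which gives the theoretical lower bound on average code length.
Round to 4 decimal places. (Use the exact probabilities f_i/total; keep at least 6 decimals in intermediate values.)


Per-symbol terms -p_i * log2(p_i) with p_i = f_i/42:
  p = 5/42 = 0.119048: log2(p) = -3.070389, -p*log2(p) = 0.365523
  p = 1/42 = 0.023810: log2(p) = -5.392317, -p*log2(p) = 0.128389
  p = 5/42 = 0.119048: log2(p) = -3.070389, -p*log2(p) = 0.365523
  p = 4/42 = 0.095238: log2(p) = -3.392317, -p*log2(p) = 0.323078
  p = 13/42 = 0.309524: log2(p) = -1.691878, -p*log2(p) = 0.523676
  p = 14/42 = 0.333333: log2(p) = -1.584963, -p*log2(p) = 0.528321
H = 0.365523 + 0.128389 + 0.365523 + 0.323078 + 0.523676 + 0.528321 = 2.234510

H = 2.2345 bits/symbol


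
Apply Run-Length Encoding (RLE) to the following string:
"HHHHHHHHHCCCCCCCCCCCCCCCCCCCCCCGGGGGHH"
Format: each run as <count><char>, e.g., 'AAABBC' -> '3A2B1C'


Scanning runs left to right:
  i=0: run of 'H' x 9 -> '9H'
  i=9: run of 'C' x 22 -> '22C'
  i=31: run of 'G' x 5 -> '5G'
  i=36: run of 'H' x 2 -> '2H'

RLE = 9H22C5G2H


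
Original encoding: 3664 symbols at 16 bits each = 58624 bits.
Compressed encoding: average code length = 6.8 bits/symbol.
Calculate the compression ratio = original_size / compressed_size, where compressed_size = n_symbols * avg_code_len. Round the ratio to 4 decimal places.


original_size = n_symbols * orig_bits = 3664 * 16 = 58624 bits
compressed_size = n_symbols * avg_code_len = 3664 * 6.8 = 24915.2 bits
ratio = original_size / compressed_size = 58624 / 24915.2 = 2.3529

Compression ratio = 2.3529


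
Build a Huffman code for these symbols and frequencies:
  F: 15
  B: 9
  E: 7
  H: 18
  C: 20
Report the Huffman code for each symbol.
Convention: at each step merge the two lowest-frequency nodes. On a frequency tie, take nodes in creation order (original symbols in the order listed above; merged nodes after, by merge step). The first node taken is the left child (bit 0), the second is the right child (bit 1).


Huffman tree construction:
Step 1: Merge E(7) + B(9) = 16
Step 2: Merge F(15) + (E+B)(16) = 31
Step 3: Merge H(18) + C(20) = 38
Step 4: Merge (F+(E+B))(31) + (H+C)(38) = 69
Read each symbol's code off the tree from the root (left child = 0, right child = 1).

Codes:
  F: 00 (length 2)
  B: 011 (length 3)
  E: 010 (length 3)
  H: 10 (length 2)
  C: 11 (length 2)
Average code length: 154/69 = 2.2319 bits/symbol


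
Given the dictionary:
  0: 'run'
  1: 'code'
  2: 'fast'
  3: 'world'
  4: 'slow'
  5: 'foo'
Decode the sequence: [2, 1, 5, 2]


Look up each index in the dictionary:
  2 -> 'fast'
  1 -> 'code'
  5 -> 'foo'
  2 -> 'fast'

Decoded: "fast code foo fast"


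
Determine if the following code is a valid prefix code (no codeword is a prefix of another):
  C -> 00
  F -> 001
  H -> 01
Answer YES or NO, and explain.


Checking each pair (does one codeword prefix another?):
  C='00' vs F='001': prefix -- VIOLATION

NO -- this is NOT a valid prefix code. C (00) is a prefix of F (001).


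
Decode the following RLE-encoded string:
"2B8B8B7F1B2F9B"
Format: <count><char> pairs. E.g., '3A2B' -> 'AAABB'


Expanding each <count><char> pair:
  2B -> 'BB'
  8B -> 'BBBBBBBB'
  8B -> 'BBBBBBBB'
  7F -> 'FFFFFFF'
  1B -> 'B'
  2F -> 'FF'
  9B -> 'BBBBBBBBB'

Decoded = BBBBBBBBBBBBBBBBBBFFFFFFFBFFBBBBBBBBB


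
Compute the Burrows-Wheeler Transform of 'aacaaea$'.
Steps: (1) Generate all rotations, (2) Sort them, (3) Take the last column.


Rotations (sorted):
  0: $aacaaea -> last char: a
  1: a$aacaae -> last char: e
  2: aacaaea$ -> last char: $
  3: aaea$aac -> last char: c
  4: acaaea$a -> last char: a
  5: aea$aaca -> last char: a
  6: caaea$aa -> last char: a
  7: ea$aacaa -> last char: a


BWT = ae$caaaa
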